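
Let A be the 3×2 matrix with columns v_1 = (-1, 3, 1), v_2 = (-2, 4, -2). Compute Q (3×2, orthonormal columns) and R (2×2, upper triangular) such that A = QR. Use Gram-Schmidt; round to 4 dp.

v_1 = (-1, 3, 1); ‖v_1‖ = 3.3166, so q_1 = (-0.3015, 0.9045, 0.3015).
q_1·v_2 = (-0.3015)·(-2) + 0.9045·4 + 0.3015·(-2) = 3.6181.
u_2 = v_2 − 3.6181·q_1 = (-0.9091, 0.7273, -3.0909).
‖u_2‖ = 3.3029, so q_2 = (-0.2752, 0.2202, -0.9358).

Q = [[-0.3015, -0.2752], [0.9045, 0.2202], [0.3015, -0.9358]], R = [[3.3166, 3.6181], [0.0000, 3.3029]]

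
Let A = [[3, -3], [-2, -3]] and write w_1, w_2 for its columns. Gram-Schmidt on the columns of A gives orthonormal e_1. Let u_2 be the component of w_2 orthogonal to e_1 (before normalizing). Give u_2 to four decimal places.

u_2 = (-2.3077, -3.4615)

e_1 = w_1/‖w_1‖ = (3, -2)/3.6056 = (0.8321, -0.5547).
r_{12} = e_1·w_2 = -0.8321.
u_2 = w_2 + 0.8321·e_1 = (-2.3077, -3.4615).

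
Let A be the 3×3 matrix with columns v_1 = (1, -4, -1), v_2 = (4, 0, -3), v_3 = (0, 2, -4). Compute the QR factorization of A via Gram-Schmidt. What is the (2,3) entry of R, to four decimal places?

v_1 = (1, -4, -1); ‖v_1‖ = 4.2426, so q_1 = (0.2357, -0.9428, -0.2357).
q_1·v_2 = 0.2357·4 + (-0.9428)·0 + (-0.2357)·(-3) = 1.6499.
u_2 = v_2 − 1.6499·q_1 = (3.6111, 1.5556, -2.6111).
‖u_2‖ = 4.7199, so q_2 = (0.7651, 0.3296, -0.5532).
r_{23} = q_2·v_3 = 2.8720.

r_{23} = 2.8720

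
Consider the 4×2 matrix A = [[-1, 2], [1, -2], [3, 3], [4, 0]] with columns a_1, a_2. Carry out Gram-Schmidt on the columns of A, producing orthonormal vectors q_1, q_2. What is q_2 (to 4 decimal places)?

a_1 = (-1, 1, 3, 4); ‖a_1‖ = 5.1962, so q_1 = (-0.1925, 0.1925, 0.5774, 0.7698).
q_1·a_2 = (-0.1925)·2 + 0.1925·(-2) + 0.5774·3 + 0.7698·0 = 0.9623.
u_2 = a_2 − 0.9623·q_1 = (2.1852, -2.1852, 2.4444, -0.7407).
‖u_2‖ = 4.0092, so q_2 = (0.5450, -0.5450, 0.6097, -0.1848).

q_2 = (0.5450, -0.5450, 0.6097, -0.1848)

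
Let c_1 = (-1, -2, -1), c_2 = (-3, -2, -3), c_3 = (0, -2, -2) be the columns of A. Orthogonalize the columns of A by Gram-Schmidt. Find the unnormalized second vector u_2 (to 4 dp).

c_1 = (-1, -2, -1); ‖c_1‖ = 2.4495, so e_1 = (-0.4082, -0.8165, -0.4082).
e_1·c_2 = (-0.4082)·(-3) + (-0.8165)·(-2) + (-0.4082)·(-3) = 4.0825.
u_2 = c_2 − 4.0825·e_1 = (-1.3333, 1.3333, -1.3333).

u_2 = (-1.3333, 1.3333, -1.3333)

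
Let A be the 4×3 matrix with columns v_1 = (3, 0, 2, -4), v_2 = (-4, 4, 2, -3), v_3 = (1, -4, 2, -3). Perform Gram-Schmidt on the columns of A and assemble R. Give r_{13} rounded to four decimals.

v_1 = (3, 0, 2, -4); ‖v_1‖ = 5.3852, so q_1 = (0.5571, 0.0000, 0.3714, -0.7428).
r_{13} = q_1·v_3 = 3.5282.

r_{13} = 3.5282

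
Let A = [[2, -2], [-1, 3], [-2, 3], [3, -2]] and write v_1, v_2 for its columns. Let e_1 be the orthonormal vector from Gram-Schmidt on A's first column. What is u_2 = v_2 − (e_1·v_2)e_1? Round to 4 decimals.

u_2 = (0.1111, 1.9444, 0.8889, 1.1667)

v_1 = (2, -1, -2, 3); ‖v_1‖ = 4.2426, so e_1 = (0.4714, -0.2357, -0.4714, 0.7071).
e_1·v_2 = 0.4714·(-2) + (-0.2357)·3 + (-0.4714)·3 + 0.7071·(-2) = -4.4783.
u_2 = v_2 + 4.4783·e_1 = (0.1111, 1.9444, 0.8889, 1.1667).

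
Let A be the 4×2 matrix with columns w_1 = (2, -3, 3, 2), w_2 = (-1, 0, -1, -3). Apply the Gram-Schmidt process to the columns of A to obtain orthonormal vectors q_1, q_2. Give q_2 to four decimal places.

q_2 = (-0.0611, -0.5038, 0.1069, -0.8550)

w_1 = (2, -3, 3, 2); ‖w_1‖ = 5.0990, so q_1 = (0.3922, -0.5883, 0.5883, 0.3922).
q_1·w_2 = 0.3922·(-1) + (-0.5883)·0 + 0.5883·(-1) + 0.3922·(-3) = -2.1573.
u_2 = w_2 + 2.1573·q_1 = (-0.1538, -1.2692, 0.2692, -2.1538).
‖u_2‖ = 2.5192, so q_2 = (-0.0611, -0.5038, 0.1069, -0.8550).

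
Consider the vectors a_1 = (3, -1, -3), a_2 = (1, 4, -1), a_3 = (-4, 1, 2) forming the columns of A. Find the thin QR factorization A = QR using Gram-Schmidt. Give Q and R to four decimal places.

Q = [[0.6882, 0.1622, -0.7071], [-0.2294, 0.9733, 0.0000], [-0.6882, -0.1622, -0.7071]], R = [[4.3589, 0.4588, -4.3589], [0.0000, 4.2178, 0.0000], [0.0000, 0.0000, 1.4142]]

a_1 = (3, -1, -3); ‖a_1‖ = 4.3589, so e_1 = (0.6882, -0.2294, -0.6882).
e_1·a_2 = 0.6882·1 + (-0.2294)·4 + (-0.6882)·(-1) = 0.4588.
u_2 = a_2 − 0.4588·e_1 = (0.6842, 4.1053, -0.6842).
‖u_2‖ = 4.2178, so e_2 = (0.1622, 0.9733, -0.1622).
e_1·a_3 = 0.6882·(-4) + (-0.2294)·1 + (-0.6882)·2 = -4.3589; e_2·a_3 = 0.1622·(-4) + 0.9733·1 + (-0.1622)·2 = 0.0000.
u_3 = a_3 + 4.3589·e_1 + 0.0000·e_2 = (-1.0000, 0.0000, -1.0000).
‖u_3‖ = 1.4142, so e_3 = (-0.7071, 0.0000, -0.7071).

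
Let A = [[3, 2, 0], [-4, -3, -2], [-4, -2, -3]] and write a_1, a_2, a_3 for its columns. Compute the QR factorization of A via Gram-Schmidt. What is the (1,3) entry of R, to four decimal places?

e_1 = a_1/‖a_1‖ = (3, -4, -4)/6.4031 = (0.4685, -0.6247, -0.6247).
r_{13} = e_1·a_3 = 3.1235.

r_{13} = 3.1235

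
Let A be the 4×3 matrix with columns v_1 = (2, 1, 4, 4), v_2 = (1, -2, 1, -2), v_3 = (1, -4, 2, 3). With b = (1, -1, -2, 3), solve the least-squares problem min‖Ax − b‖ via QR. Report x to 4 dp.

x = (-0.2921, -0.9503, 0.6670)

q_1 = v_1/‖v_1‖ = (2, 1, 4, 4)/6.0828 = (0.3288, 0.1644, 0.6576, 0.6576).
r_{12} = q_1·v_2 = -0.6576.
u_2 = v_2 + 0.6576·q_1 = (1.2162, -1.8919, 1.4324, -1.5676).
‖u_2‖ = 3.0931, so q_2 = (0.3932, -0.6116, 0.4631, -0.5068).
r_{13} = q_1·v_3 = 2.9592; r_{23} = q_2·v_3 = 2.2456.
u_3 = v_3 − 2.9592·q_1 − 2.2456·q_2 = (-0.8559, -3.1130, -0.9859, 2.1921).
‖u_3‖ = 4.0250, so q_3 = (-0.2127, -0.7734, -0.2449, 0.5446).
Qᵀb = (0.8220, -1.4417, 2.6845).
Back-substitute: x_3 = 2.6845/4.0250 = 0.6670.
x_2 = (-1.4417 − 2.2456·0.6670)/3.0931 = -0.9503.
x_1 = (0.8220 + 0.6576·(-0.9503) − 2.9592·0.6670)/6.0828 = -0.2921.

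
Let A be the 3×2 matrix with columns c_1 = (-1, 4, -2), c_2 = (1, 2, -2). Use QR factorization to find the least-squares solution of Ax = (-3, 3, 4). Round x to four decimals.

c_1 = (-1, 4, -2); ‖c_1‖ = 4.5826, so q_1 = (-0.2182, 0.8729, -0.4364).
q_1·c_2 = (-0.2182)·1 + 0.8729·2 + (-0.4364)·(-2) = 2.4004.
u_2 = c_2 − 2.4004·q_1 = (1.5238, -0.0952, -0.9524).
‖u_2‖ = 1.7995, so q_2 = (0.8468, -0.0529, -0.5293).
Qᵀb = (1.5275, -4.8162).
Back-substitute: x_2 = -4.8162/1.7995 = -2.6765.
x_1 = (1.5275 − 2.4004·(-2.6765))/4.5826 = 1.7353.

x = (1.7353, -2.6765)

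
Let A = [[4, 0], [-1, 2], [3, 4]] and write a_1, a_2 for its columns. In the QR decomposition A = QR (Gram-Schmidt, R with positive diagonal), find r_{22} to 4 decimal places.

r_{22} = 4.0192

e_1 = a_1/‖a_1‖ = (4, -1, 3)/5.0990 = (0.7845, -0.1961, 0.5883).
r_{12} = e_1·a_2 = 1.9612.
u_2 = a_2 − 1.9612·e_1 = (-1.5385, 2.3846, 2.8462).
r_{22} = ‖u_2‖ = 4.0192.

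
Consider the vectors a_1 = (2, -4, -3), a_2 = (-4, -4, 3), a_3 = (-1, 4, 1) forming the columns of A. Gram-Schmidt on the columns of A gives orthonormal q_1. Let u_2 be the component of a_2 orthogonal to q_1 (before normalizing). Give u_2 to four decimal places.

u_2 = (-3.9310, -4.1379, 2.8966)

q_1 = a_1/‖a_1‖ = (2, -4, -3)/5.3852 = (0.3714, -0.7428, -0.5571).
r_{12} = q_1·a_2 = -0.1857.
u_2 = a_2 + 0.1857·q_1 = (-3.9310, -4.1379, 2.8966).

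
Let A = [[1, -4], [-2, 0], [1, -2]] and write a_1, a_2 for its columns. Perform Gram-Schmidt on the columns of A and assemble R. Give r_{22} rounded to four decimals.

a_1 = (1, -2, 1); ‖a_1‖ = 2.4495, so q_1 = (0.4082, -0.8165, 0.4082).
q_1·a_2 = 0.4082·(-4) + (-0.8165)·0 + 0.4082·(-2) = -2.4495.
u_2 = a_2 + 2.4495·q_1 = (-3.0000, -2.0000, -1.0000).
r_{22} = ‖u_2‖ = 3.7417.

r_{22} = 3.7417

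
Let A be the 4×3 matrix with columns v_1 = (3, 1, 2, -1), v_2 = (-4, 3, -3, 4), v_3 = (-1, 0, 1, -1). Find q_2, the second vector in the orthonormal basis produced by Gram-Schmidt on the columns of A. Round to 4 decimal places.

v_1 = (3, 1, 2, -1); ‖v_1‖ = 3.8730, so q_1 = (0.7746, 0.2582, 0.5164, -0.2582).
q_1·v_2 = 0.7746·(-4) + 0.2582·3 + 0.5164·(-3) + (-0.2582)·4 = -4.9058.
u_2 = v_2 + 4.9058·q_1 = (-0.2000, 4.2667, -0.4667, 2.7333).
‖u_2‖ = 5.0925, so q_2 = (-0.0393, 0.8378, -0.0916, 0.5367).

q_2 = (-0.0393, 0.8378, -0.0916, 0.5367)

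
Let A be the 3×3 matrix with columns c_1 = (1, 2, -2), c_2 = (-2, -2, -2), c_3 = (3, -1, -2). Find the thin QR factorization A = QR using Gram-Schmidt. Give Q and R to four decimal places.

Q = [[0.3333, -0.5230, 0.7845], [0.6667, -0.4576, -0.5883], [-0.6667, -0.7191, -0.1961]], R = [[3.0000, -0.6667, 1.6667], [0.0000, 3.3993, 0.3269], [0.0000, 0.0000, 3.3340]]

e_1 = c_1/‖c_1‖ = (1, 2, -2)/3.0000 = (0.3333, 0.6667, -0.6667).
r_{12} = e_1·c_2 = -0.6667.
u_2 = c_2 + 0.6667·e_1 = (-1.7778, -1.5556, -2.4444).
‖u_2‖ = 3.3993, so e_2 = (-0.5230, -0.4576, -0.7191).
r_{13} = e_1·c_3 = 1.6667; r_{23} = e_2·c_3 = 0.3269.
u_3 = c_3 − 1.6667·e_1 − 0.3269·e_2 = (2.6154, -1.9615, -0.6538).
‖u_3‖ = 3.3340, so e_3 = (0.7845, -0.5883, -0.1961).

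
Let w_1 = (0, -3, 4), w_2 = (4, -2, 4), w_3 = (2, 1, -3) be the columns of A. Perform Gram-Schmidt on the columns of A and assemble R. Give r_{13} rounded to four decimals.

r_{13} = -3.0000

w_1 = (0, -3, 4); ‖w_1‖ = 5.0000, so e_1 = (0.0000, -0.6000, 0.8000).
r_{13} = e_1·w_3 = -3.0000.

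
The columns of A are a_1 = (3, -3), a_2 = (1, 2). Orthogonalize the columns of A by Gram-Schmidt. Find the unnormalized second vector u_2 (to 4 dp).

e_1 = a_1/‖a_1‖ = (3, -3)/4.2426 = (0.7071, -0.7071).
r_{12} = e_1·a_2 = -0.7071.
u_2 = a_2 + 0.7071·e_1 = (1.5000, 1.5000).

u_2 = (1.5000, 1.5000)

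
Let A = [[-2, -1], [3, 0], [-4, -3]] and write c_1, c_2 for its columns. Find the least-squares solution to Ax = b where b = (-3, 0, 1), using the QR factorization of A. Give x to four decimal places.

c_1 = (-2, 3, -4); ‖c_1‖ = 5.3852, so e_1 = (-0.3714, 0.5571, -0.7428).
e_1·c_2 = (-0.3714)·(-1) + 0.5571·0 + (-0.7428)·(-3) = 2.5997.
u_2 = c_2 − 2.5997·e_1 = (-0.0345, -1.4483, -1.0690).
‖u_2‖ = 1.8004, so e_2 = (-0.0192, -0.8044, -0.5937).
Qᵀb = (0.3714, -0.5363).
Back-substitute: x_2 = -0.5363/1.8004 = -0.2979.
x_1 = (0.3714 − 2.5997·(-0.2979))/5.3852 = 0.2128.

x = (0.2128, -0.2979)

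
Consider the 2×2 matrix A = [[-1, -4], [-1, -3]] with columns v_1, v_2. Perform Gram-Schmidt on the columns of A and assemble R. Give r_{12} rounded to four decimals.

e_1 = v_1/‖v_1‖ = (-1, -1)/1.4142 = (-0.7071, -0.7071).
r_{12} = e_1·v_2 = 4.9497.

r_{12} = 4.9497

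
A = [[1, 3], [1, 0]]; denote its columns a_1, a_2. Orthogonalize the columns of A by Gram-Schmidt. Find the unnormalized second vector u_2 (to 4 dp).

u_2 = (1.5000, -1.5000)

q_1 = a_1/‖a_1‖ = (1, 1)/1.4142 = (0.7071, 0.7071).
r_{12} = q_1·a_2 = 2.1213.
u_2 = a_2 − 2.1213·q_1 = (1.5000, -1.5000).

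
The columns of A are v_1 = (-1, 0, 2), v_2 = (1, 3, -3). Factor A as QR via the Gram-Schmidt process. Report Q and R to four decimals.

e_1 = v_1/‖v_1‖ = (-1, 0, 2)/2.2361 = (-0.4472, 0.0000, 0.8944).
r_{12} = e_1·v_2 = -3.1305.
u_2 = v_2 + 3.1305·e_1 = (-0.4000, 3.0000, -0.2000).
‖u_2‖ = 3.0332, so e_2 = (-0.1319, 0.9891, -0.0659).

Q = [[-0.4472, -0.1319], [0.0000, 0.9891], [0.8944, -0.0659]], R = [[2.2361, -3.1305], [0.0000, 3.0332]]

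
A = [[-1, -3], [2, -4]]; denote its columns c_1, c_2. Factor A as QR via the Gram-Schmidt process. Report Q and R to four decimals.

q_1 = c_1/‖c_1‖ = (-1, 2)/2.2361 = (-0.4472, 0.8944).
r_{12} = q_1·c_2 = -2.2361.
u_2 = c_2 + 2.2361·q_1 = (-4.0000, -2.0000).
‖u_2‖ = 4.4721, so q_2 = (-0.8944, -0.4472).

Q = [[-0.4472, -0.8944], [0.8944, -0.4472]], R = [[2.2361, -2.2361], [0.0000, 4.4721]]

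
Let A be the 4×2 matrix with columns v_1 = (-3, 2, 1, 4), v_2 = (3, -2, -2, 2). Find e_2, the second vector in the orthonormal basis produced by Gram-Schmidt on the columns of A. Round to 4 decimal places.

e_2 = (0.5226, -0.3484, -0.4014, 0.6666)

e_1 = v_1/‖v_1‖ = (-3, 2, 1, 4)/5.4772 = (-0.5477, 0.3651, 0.1826, 0.7303).
r_{12} = e_1·v_2 = -1.2780.
u_2 = v_2 + 1.2780·e_1 = (2.3000, -1.5333, -1.7667, 2.9333).
‖u_2‖ = 4.4008, so e_2 = (0.5226, -0.3484, -0.4014, 0.6666).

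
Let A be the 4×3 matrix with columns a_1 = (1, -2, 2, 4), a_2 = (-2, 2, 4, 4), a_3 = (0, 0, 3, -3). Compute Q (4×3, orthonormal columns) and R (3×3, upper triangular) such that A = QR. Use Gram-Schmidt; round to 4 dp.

Q = [[0.2000, -0.5231, 0.1693], [-0.4000, 0.6615, -0.2584], [0.4000, 0.4923, 0.7709], [0.8000, 0.2154, -0.5570]], R = [[5.0000, 3.6000, -1.2000], [0.0000, 5.2000, 0.8308], [0.0000, 0.0000, 3.9837]]

a_1 = (1, -2, 2, 4); ‖a_1‖ = 5.0000, so e_1 = (0.2000, -0.4000, 0.4000, 0.8000).
e_1·a_2 = 0.2000·(-2) + (-0.4000)·2 + 0.4000·4 + 0.8000·4 = 3.6000.
u_2 = a_2 − 3.6000·e_1 = (-2.7200, 3.4400, 2.5600, 1.1200).
‖u_2‖ = 5.2000, so e_2 = (-0.5231, 0.6615, 0.4923, 0.2154).
e_1·a_3 = 0.2000·0 + (-0.4000)·0 + 0.4000·3 + 0.8000·(-3) = -1.2000; e_2·a_3 = (-0.5231)·0 + 0.6615·0 + 0.4923·3 + 0.2154·(-3) = 0.8308.
u_3 = a_3 + 1.2000·e_1 − 0.8308·e_2 = (0.6746, -1.0296, 3.0710, -2.2189).
‖u_3‖ = 3.9837, so e_3 = (0.1693, -0.2584, 0.7709, -0.5570).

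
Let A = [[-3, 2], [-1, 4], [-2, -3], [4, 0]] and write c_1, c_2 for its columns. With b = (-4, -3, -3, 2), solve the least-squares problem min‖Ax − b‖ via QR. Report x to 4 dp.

x = (0.9333, -0.2506)

c_1 = (-3, -1, -2, 4); ‖c_1‖ = 5.4772, so q_1 = (-0.5477, -0.1826, -0.3651, 0.7303).
q_1·c_2 = (-0.5477)·2 + (-0.1826)·4 + (-0.3651)·(-3) + 0.7303·0 = -0.7303.
u_2 = c_2 + 0.7303·q_1 = (1.6000, 3.8667, -3.2667, 0.5333).
‖u_2‖ = 5.3354, so q_2 = (0.2999, 0.7247, -0.6123, 0.1000).
Qᵀb = (5.2947, -1.3370).
Back-substitute: x_2 = -1.3370/5.3354 = -0.2506.
x_1 = (5.2947 + 0.7303·(-0.2506))/5.4772 = 0.9333.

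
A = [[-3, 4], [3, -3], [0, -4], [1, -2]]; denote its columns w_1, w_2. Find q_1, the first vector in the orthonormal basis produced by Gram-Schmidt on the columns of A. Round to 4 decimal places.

w_1 = (-3, 3, 0, 1); ‖w_1‖ = 4.3589, so q_1 = (-0.6882, 0.6882, 0.0000, 0.2294).

q_1 = (-0.6882, 0.6882, 0.0000, 0.2294)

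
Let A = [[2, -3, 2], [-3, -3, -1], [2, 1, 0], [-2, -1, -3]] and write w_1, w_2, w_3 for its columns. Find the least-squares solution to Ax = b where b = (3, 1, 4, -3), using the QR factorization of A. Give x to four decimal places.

x = (0.8875, -0.5606, 0.1759)

w_1 = (2, -3, 2, -2); ‖w_1‖ = 4.5826, so e_1 = (0.4364, -0.6547, 0.4364, -0.4364).
e_1·w_2 = 0.4364·(-3) + (-0.6547)·(-3) + 0.4364·1 + (-0.4364)·(-1) = 1.5275.
u_2 = w_2 − 1.5275·e_1 = (-3.6667, -2.0000, 0.3333, -0.3333).
‖u_2‖ = 4.2032, so e_2 = (-0.8724, -0.4758, 0.0793, -0.0793).
e_1·w_3 = 0.4364·2 + (-0.6547)·(-1) + 0.4364·0 + (-0.4364)·(-3) = 2.8368; e_2·w_3 = (-0.8724)·2 + (-0.4758)·(-1) + 0.0793·0 + (-0.0793)·(-3) = -1.0310.
u_3 = w_3 − 2.8368·e_1 + 1.0310·e_2 = (-0.1375, 0.3666, -1.1563, -1.8437).
‖u_3‖ = 2.2112, so e_3 = (-0.0622, 0.1658, -0.5229, -0.8338).
Qᵀb = (3.7097, -2.5378, 0.3889).
Back-substitute: x_3 = 0.3889/2.2112 = 0.1759.
x_2 = (-2.5378 + 1.0310·0.1759)/4.2032 = -0.5606.
x_1 = (3.7097 − 1.5275·(-0.5606) − 2.8368·0.1759)/4.5826 = 0.8875.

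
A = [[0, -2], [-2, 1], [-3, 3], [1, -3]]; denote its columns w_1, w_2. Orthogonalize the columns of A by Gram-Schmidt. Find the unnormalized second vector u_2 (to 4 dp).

u_2 = (-2.0000, -1.0000, 0.0000, -2.0000)

w_1 = (0, -2, -3, 1); ‖w_1‖ = 3.7417, so q_1 = (0.0000, -0.5345, -0.8018, 0.2673).
q_1·w_2 = 0.0000·(-2) + (-0.5345)·1 + (-0.8018)·3 + 0.2673·(-3) = -3.7417.
u_2 = w_2 + 3.7417·q_1 = (-2.0000, -1.0000, 0.0000, -2.0000).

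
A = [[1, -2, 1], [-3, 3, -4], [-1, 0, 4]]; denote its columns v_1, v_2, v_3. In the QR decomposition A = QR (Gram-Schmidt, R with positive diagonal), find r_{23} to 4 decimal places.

v_1 = (1, -3, -1); ‖v_1‖ = 3.3166, so e_1 = (0.3015, -0.9045, -0.3015).
e_1·v_2 = 0.3015·(-2) + (-0.9045)·3 + (-0.3015)·0 = -3.3166.
u_2 = v_2 + 3.3166·e_1 = (-1.0000, 0.0000, -1.0000).
‖u_2‖ = 1.4142, so e_2 = (-0.7071, 0.0000, -0.7071).
r_{23} = e_2·v_3 = -3.5355.

r_{23} = -3.5355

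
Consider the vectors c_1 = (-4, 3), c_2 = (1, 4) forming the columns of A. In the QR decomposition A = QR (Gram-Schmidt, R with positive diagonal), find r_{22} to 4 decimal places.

r_{22} = 3.8000

c_1 = (-4, 3); ‖c_1‖ = 5.0000, so q_1 = (-0.8000, 0.6000).
q_1·c_2 = (-0.8000)·1 + 0.6000·4 = 1.6000.
u_2 = c_2 − 1.6000·q_1 = (2.2800, 3.0400).
r_{22} = ‖u_2‖ = 3.8000.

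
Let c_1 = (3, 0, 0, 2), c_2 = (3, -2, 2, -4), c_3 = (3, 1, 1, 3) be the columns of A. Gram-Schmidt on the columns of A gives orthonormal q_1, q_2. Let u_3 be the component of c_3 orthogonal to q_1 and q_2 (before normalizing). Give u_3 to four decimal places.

u_3 = (-0.1121, 0.7477, 1.2523, 0.1682)

c_1 = (3, 0, 0, 2); ‖c_1‖ = 3.6056, so q_1 = (0.8321, 0.0000, 0.0000, 0.5547).
q_1·c_2 = 0.8321·3 + 0.0000·(-2) + 0.0000·2 + 0.5547·(-4) = 0.2774.
u_2 = c_2 − 0.2774·q_1 = (2.7692, -2.0000, 2.0000, -4.1538).
‖u_2‖ = 5.7379, so q_2 = (0.4826, -0.3486, 0.3486, -0.7239).
q_1·c_3 = 0.8321·3 + 0.0000·1 + 0.0000·1 + 0.5547·3 = 4.1603; q_2·c_3 = 0.4826·3 + (-0.3486)·1 + 0.3486·1 + (-0.7239)·3 = -0.7239.
u_3 = c_3 − 4.1603·q_1 + 0.7239·q_2 = (-0.1121, 0.7477, 1.2523, 0.1682).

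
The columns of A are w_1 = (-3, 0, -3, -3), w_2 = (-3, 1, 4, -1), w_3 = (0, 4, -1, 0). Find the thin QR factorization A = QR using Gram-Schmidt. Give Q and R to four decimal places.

Q = [[-0.5774, -0.5774, 0.0816], [0.0000, 0.1925, 0.9798], [-0.5774, 0.7698, -0.1633], [-0.5774, -0.1925, 0.0816]], R = [[5.1962, 0.0000, 0.5774], [0.0000, 5.1962, 0.0000], [0.0000, 0.0000, 4.0825]]

w_1 = (-3, 0, -3, -3); ‖w_1‖ = 5.1962, so q_1 = (-0.5774, 0.0000, -0.5774, -0.5774).
q_1·w_2 = (-0.5774)·(-3) + 0.0000·1 + (-0.5774)·4 + (-0.5774)·(-1) = 0.0000.
u_2 = w_2 + 0.0000·q_1 = (-3.0000, 1.0000, 4.0000, -1.0000).
‖u_2‖ = 5.1962, so q_2 = (-0.5774, 0.1925, 0.7698, -0.1925).
q_1·w_3 = (-0.5774)·0 + 0.0000·4 + (-0.5774)·(-1) + (-0.5774)·0 = 0.5774; q_2·w_3 = (-0.5774)·0 + 0.1925·4 + 0.7698·(-1) + (-0.1925)·0 = 0.0000.
u_3 = w_3 − 0.5774·q_1 + 0.0000·q_2 = (0.3333, 4.0000, -0.6667, 0.3333).
‖u_3‖ = 4.0825, so q_3 = (0.0816, 0.9798, -0.1633, 0.0816).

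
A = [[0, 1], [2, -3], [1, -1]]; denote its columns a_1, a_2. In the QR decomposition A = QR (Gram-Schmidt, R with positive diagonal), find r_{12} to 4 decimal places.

a_1 = (0, 2, 1); ‖a_1‖ = 2.2361, so e_1 = (0.0000, 0.8944, 0.4472).
r_{12} = e_1·a_2 = -3.1305.

r_{12} = -3.1305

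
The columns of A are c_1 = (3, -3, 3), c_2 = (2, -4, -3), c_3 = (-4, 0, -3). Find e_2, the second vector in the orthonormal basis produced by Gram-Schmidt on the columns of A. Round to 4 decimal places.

e_2 = (0.1961, -0.5883, -0.7845)

c_1 = (3, -3, 3); ‖c_1‖ = 5.1962, so e_1 = (0.5774, -0.5774, 0.5774).
e_1·c_2 = 0.5774·2 + (-0.5774)·(-4) + 0.5774·(-3) = 1.7321.
u_2 = c_2 − 1.7321·e_1 = (1.0000, -3.0000, -4.0000).
‖u_2‖ = 5.0990, so e_2 = (0.1961, -0.5883, -0.7845).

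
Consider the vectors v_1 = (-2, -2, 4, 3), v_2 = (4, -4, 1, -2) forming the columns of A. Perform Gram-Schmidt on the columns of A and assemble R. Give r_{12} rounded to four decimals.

e_1 = v_1/‖v_1‖ = (-2, -2, 4, 3)/5.7446 = (-0.3482, -0.3482, 0.6963, 0.5222).
r_{12} = e_1·v_2 = -0.3482.

r_{12} = -0.3482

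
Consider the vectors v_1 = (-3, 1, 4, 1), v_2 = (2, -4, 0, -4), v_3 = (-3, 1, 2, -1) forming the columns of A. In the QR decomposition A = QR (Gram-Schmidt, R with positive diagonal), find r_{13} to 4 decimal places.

r_{13} = 3.2717

v_1 = (-3, 1, 4, 1); ‖v_1‖ = 5.1962, so e_1 = (-0.5774, 0.1925, 0.7698, 0.1925).
r_{13} = e_1·v_3 = 3.2717.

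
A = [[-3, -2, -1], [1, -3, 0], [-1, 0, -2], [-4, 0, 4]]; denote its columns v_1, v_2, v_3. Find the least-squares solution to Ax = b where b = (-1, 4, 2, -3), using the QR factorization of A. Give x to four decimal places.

v_1 = (-3, 1, -1, -4); ‖v_1‖ = 5.1962, so q_1 = (-0.5774, 0.1925, -0.1925, -0.7698).
q_1·v_2 = (-0.5774)·(-2) + 0.1925·(-3) + (-0.1925)·0 + (-0.7698)·0 = 0.5774.
u_2 = v_2 − 0.5774·q_1 = (-1.6667, -3.1111, 0.1111, 0.4444).
‖u_2‖ = 3.5590, so q_2 = (-0.4683, -0.8741, 0.0312, 0.1249).
q_1·v_3 = (-0.5774)·(-1) + 0.1925·0 + (-0.1925)·(-2) + (-0.7698)·4 = -2.1170; q_2·v_3 = (-0.4683)·(-1) + (-0.8741)·0 + 0.0312·(-2) + 0.1249·4 = 0.9054.
u_3 = v_3 + 2.1170·q_1 − 0.9054·q_2 = (-1.7982, 1.1988, -2.4357, 2.2573).
‖u_3‖ = 3.9622, so q_3 = (-0.4539, 0.3026, -0.6147, 0.5697).
Qᵀb = (3.2717, -3.3405, -1.2745).
Back-substitute: x_3 = -1.2745/3.9622 = -0.3217.
x_2 = (-3.3405 − 0.9054·(-0.3217))/3.5590 = -0.8568.
x_1 = (3.2717 − 0.5774·(-0.8568) + 2.1170·(-0.3217))/5.1962 = 0.5938.

x = (0.5938, -0.8568, -0.3217)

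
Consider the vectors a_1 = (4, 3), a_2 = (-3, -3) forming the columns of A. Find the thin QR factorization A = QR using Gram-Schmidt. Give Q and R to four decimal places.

Q = [[0.8000, 0.6000], [0.6000, -0.8000]], R = [[5.0000, -4.2000], [0.0000, 0.6000]]

a_1 = (4, 3); ‖a_1‖ = 5.0000, so q_1 = (0.8000, 0.6000).
q_1·a_2 = 0.8000·(-3) + 0.6000·(-3) = -4.2000.
u_2 = a_2 + 4.2000·q_1 = (0.3600, -0.4800).
‖u_2‖ = 0.6000, so q_2 = (0.6000, -0.8000).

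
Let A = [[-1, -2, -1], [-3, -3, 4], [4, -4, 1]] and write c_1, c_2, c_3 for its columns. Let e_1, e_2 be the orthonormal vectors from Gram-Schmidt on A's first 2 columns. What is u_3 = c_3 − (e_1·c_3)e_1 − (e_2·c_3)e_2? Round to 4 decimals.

u_3 = (-2.4691, 1.2346, 0.3086)

c_1 = (-1, -3, 4); ‖c_1‖ = 5.0990, so e_1 = (-0.1961, -0.5883, 0.7845).
e_1·c_2 = (-0.1961)·(-2) + (-0.5883)·(-3) + 0.7845·(-4) = -0.9806.
u_2 = c_2 + 0.9806·e_1 = (-2.1923, -3.5769, -3.2308).
‖u_2‖ = 5.2951, so e_2 = (-0.4140, -0.6755, -0.6101).
e_1·c_3 = (-0.1961)·(-1) + (-0.5883)·4 + 0.7845·1 = -1.3728; e_2·c_3 = (-0.4140)·(-1) + (-0.6755)·4 + (-0.6101)·1 = -2.8982.
u_3 = c_3 + 1.3728·e_1 + 2.8982·e_2 = (-2.4691, 1.2346, 0.3086).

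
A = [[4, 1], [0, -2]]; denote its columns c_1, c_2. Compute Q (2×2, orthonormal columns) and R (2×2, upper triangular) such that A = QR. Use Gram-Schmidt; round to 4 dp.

q_1 = c_1/‖c_1‖ = (4, 0)/4.0000 = (1.0000, 0.0000).
r_{12} = q_1·c_2 = 1.0000.
u_2 = c_2 − 1.0000·q_1 = (0.0000, -2.0000).
‖u_2‖ = 2.0000, so q_2 = (0.0000, -1.0000).

Q = [[1.0000, 0.0000], [0.0000, -1.0000]], R = [[4.0000, 1.0000], [0.0000, 2.0000]]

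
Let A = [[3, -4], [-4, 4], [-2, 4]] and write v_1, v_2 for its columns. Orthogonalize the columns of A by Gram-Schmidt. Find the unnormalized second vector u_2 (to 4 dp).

u_2 = (-0.2759, -0.9655, 1.5172)

v_1 = (3, -4, -2); ‖v_1‖ = 5.3852, so e_1 = (0.5571, -0.7428, -0.3714).
e_1·v_2 = 0.5571·(-4) + (-0.7428)·4 + (-0.3714)·4 = -6.6850.
u_2 = v_2 + 6.6850·e_1 = (-0.2759, -0.9655, 1.5172).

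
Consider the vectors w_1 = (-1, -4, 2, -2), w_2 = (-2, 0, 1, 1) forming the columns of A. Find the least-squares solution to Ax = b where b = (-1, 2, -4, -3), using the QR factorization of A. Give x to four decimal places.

w_1 = (-1, -4, 2, -2); ‖w_1‖ = 5.0000, so q_1 = (-0.2000, -0.8000, 0.4000, -0.4000).
q_1·w_2 = (-0.2000)·(-2) + (-0.8000)·0 + 0.4000·1 + (-0.4000)·1 = 0.4000.
u_2 = w_2 − 0.4000·q_1 = (-1.9200, 0.3200, 0.8400, 1.1600).
‖u_2‖ = 2.4166, so q_2 = (-0.7945, 0.1324, 0.3476, 0.4800).
Qᵀb = (-1.8000, -1.7711).
Back-substitute: x_2 = -1.7711/2.4166 = -0.7329.
x_1 = (-1.8000 − 0.4000·(-0.7329))/5.0000 = -0.3014.

x = (-0.3014, -0.7329)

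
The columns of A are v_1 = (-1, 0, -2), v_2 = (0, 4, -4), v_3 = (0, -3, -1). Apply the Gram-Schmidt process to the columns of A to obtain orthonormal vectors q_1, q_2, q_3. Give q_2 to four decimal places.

q_1 = v_1/‖v_1‖ = (-1, 0, -2)/2.2361 = (-0.4472, 0.0000, -0.8944).
r_{12} = q_1·v_2 = 3.5777.
u_2 = v_2 − 3.5777·q_1 = (1.6000, 4.0000, -0.8000).
‖u_2‖ = 4.3818, so q_2 = (0.3651, 0.9129, -0.1826).

q_2 = (0.3651, 0.9129, -0.1826)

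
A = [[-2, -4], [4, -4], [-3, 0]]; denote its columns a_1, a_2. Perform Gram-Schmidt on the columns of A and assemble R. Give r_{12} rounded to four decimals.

r_{12} = -1.4856

a_1 = (-2, 4, -3); ‖a_1‖ = 5.3852, so e_1 = (-0.3714, 0.7428, -0.5571).
r_{12} = e_1·a_2 = -1.4856.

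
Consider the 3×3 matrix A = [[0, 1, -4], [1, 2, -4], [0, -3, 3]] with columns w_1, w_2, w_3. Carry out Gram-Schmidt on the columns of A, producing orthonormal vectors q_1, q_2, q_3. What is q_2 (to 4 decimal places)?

w_1 = (0, 1, 0); ‖w_1‖ = 1.0000, so q_1 = (0.0000, 1.0000, 0.0000).
q_1·w_2 = 0.0000·1 + 1.0000·2 + 0.0000·(-3) = 2.0000.
u_2 = w_2 − 2.0000·q_1 = (1.0000, 0.0000, -3.0000).
‖u_2‖ = 3.1623, so q_2 = (0.3162, 0.0000, -0.9487).

q_2 = (0.3162, 0.0000, -0.9487)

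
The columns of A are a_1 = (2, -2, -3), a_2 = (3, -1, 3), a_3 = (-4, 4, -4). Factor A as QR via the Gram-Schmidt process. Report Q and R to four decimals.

Q = [[0.4851, 0.7163, 0.5016], [-0.4851, -0.2568, 0.8359], [-0.7276, 0.6488, -0.2229]], R = [[4.1231, -0.2425, -0.9701], [0.0000, 4.3521, -6.4877], [0.0000, 0.0000, 2.2291]]

a_1 = (2, -2, -3); ‖a_1‖ = 4.1231, so q_1 = (0.4851, -0.4851, -0.7276).
q_1·a_2 = 0.4851·3 + (-0.4851)·(-1) + (-0.7276)·3 = -0.2425.
u_2 = a_2 + 0.2425·q_1 = (3.1176, -1.1176, 2.8235).
‖u_2‖ = 4.3521, so q_2 = (0.7163, -0.2568, 0.6488).
q_1·a_3 = 0.4851·(-4) + (-0.4851)·4 + (-0.7276)·(-4) = -0.9701; q_2·a_3 = 0.7163·(-4) + (-0.2568)·4 + 0.6488·(-4) = -6.4877.
u_3 = a_3 + 0.9701·q_1 + 6.4877·q_2 = (1.1180, 1.8634, -0.4969).
‖u_3‖ = 2.2291, so q_3 = (0.5016, 0.8359, -0.2229).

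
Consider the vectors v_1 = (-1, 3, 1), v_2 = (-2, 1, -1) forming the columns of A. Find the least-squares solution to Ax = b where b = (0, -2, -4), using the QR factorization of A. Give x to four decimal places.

x = (-1.3600, 1.2400)

v_1 = (-1, 3, 1); ‖v_1‖ = 3.3166, so q_1 = (-0.3015, 0.9045, 0.3015).
q_1·v_2 = (-0.3015)·(-2) + 0.9045·1 + 0.3015·(-1) = 1.2060.
u_2 = v_2 − 1.2060·q_1 = (-1.6364, -0.0909, -1.3636).
‖u_2‖ = 2.1320, so q_2 = (-0.7675, -0.0426, -0.6396).
Qᵀb = (-3.0151, 2.6437).
Back-substitute: x_2 = 2.6437/2.1320 = 1.2400.
x_1 = (-3.0151 − 1.2060·1.2400)/3.3166 = -1.3600.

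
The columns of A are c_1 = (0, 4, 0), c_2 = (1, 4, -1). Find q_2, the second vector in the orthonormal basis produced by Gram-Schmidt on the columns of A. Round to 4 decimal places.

c_1 = (0, 4, 0); ‖c_1‖ = 4.0000, so q_1 = (0.0000, 1.0000, 0.0000).
q_1·c_2 = 0.0000·1 + 1.0000·4 + 0.0000·(-1) = 4.0000.
u_2 = c_2 − 4.0000·q_1 = (1.0000, 0.0000, -1.0000).
‖u_2‖ = 1.4142, so q_2 = (0.7071, 0.0000, -0.7071).

q_2 = (0.7071, 0.0000, -0.7071)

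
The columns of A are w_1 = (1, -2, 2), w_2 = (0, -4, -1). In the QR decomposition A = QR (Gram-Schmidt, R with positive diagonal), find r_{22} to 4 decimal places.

r_{22} = 3.6056

w_1 = (1, -2, 2); ‖w_1‖ = 3.0000, so q_1 = (0.3333, -0.6667, 0.6667).
q_1·w_2 = 0.3333·0 + (-0.6667)·(-4) + 0.6667·(-1) = 2.0000.
u_2 = w_2 − 2.0000·q_1 = (-0.6667, -2.6667, -2.3333).
r_{22} = ‖u_2‖ = 3.6056.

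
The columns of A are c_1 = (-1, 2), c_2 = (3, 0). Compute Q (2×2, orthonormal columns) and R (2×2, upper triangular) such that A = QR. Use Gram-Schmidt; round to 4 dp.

Q = [[-0.4472, 0.8944], [0.8944, 0.4472]], R = [[2.2361, -1.3416], [0.0000, 2.6833]]

c_1 = (-1, 2); ‖c_1‖ = 2.2361, so q_1 = (-0.4472, 0.8944).
q_1·c_2 = (-0.4472)·3 + 0.8944·0 = -1.3416.
u_2 = c_2 + 1.3416·q_1 = (2.4000, 1.2000).
‖u_2‖ = 2.6833, so q_2 = (0.8944, 0.4472).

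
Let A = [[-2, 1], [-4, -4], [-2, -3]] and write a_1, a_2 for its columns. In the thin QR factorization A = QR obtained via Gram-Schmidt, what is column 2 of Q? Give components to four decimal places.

q_2 = (0.8729, -0.2182, -0.4364)

a_1 = (-2, -4, -2); ‖a_1‖ = 4.8990, so q_1 = (-0.4082, -0.8165, -0.4082).
q_1·a_2 = (-0.4082)·1 + (-0.8165)·(-4) + (-0.4082)·(-3) = 4.0825.
u_2 = a_2 − 4.0825·q_1 = (2.6667, -0.6667, -1.3333).
‖u_2‖ = 3.0551, so q_2 = (0.8729, -0.2182, -0.4364).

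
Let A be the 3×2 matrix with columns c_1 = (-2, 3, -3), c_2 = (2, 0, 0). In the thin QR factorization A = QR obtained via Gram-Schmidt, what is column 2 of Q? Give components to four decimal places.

e_1 = c_1/‖c_1‖ = (-2, 3, -3)/4.6904 = (-0.4264, 0.6396, -0.6396).
r_{12} = e_1·c_2 = -0.8528.
u_2 = c_2 + 0.8528·e_1 = (1.6364, 0.5455, -0.5455).
‖u_2‖ = 1.8091, so e_2 = (0.9045, 0.3015, -0.3015).

e_2 = (0.9045, 0.3015, -0.3015)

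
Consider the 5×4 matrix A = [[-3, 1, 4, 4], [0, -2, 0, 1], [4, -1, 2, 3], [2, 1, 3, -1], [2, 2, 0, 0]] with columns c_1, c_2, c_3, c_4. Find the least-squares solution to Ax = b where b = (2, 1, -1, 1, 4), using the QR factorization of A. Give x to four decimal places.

e_1 = c_1/‖c_1‖ = (-3, 0, 4, 2, 2)/5.7446 = (-0.5222, 0.0000, 0.6963, 0.3482, 0.3482).
r_{12} = e_1·c_2 = -0.1741.
u_2 = c_2 + 0.1741·e_1 = (0.9091, -2.0000, -0.8788, 1.0606, 2.0606).
‖u_2‖ = 3.3121, so e_2 = (0.2745, -0.6039, -0.2653, 0.3202, 0.6222).
r_{13} = e_1·c_3 = 0.3482; r_{23} = e_2·c_3 = 1.5279.
u_3 = c_3 − 0.3482·e_1 − 1.5279·e_2 = (3.7624, 0.9227, 2.1630, 2.3895, -1.0718).
‖u_3‖ = 5.1521, so e_3 = (0.7303, 0.1791, 0.4198, 0.4638, -0.2080).
r_{14} = e_1·c_4 = -0.3482; r_{24} = e_2·c_4 = -0.6222; r_{34} = e_3·c_4 = 3.8958.
u_4 = c_4 + 0.3482·e_1 + 0.6222·e_2 − 3.8958·e_3 = (1.1439, -0.0734, 1.4418, -2.4864, 1.3188).
‖u_4‖ = 3.3636, so e_4 = (0.3401, -0.0218, 0.4286, -0.7392, 0.3921).
Qᵀb = (0.0000, 3.0193, 0.8514, 1.0588).
Back-substitute: x_4 = 1.0588/3.3636 = 0.3148.
x_3 = (0.8514 − 3.8958·0.3148)/5.1521 = -0.0728.
x_2 = (3.0193 − 1.5279·(-0.0728) + 0.6222·0.3148)/3.3121 = 1.0043.
x_1 = (0.0000 + 0.1741·1.0043 − 0.3482·(-0.0728) + 0.3482·0.3148)/5.7446 = 0.0539.

x = (0.0539, 1.0043, -0.0728, 0.3148)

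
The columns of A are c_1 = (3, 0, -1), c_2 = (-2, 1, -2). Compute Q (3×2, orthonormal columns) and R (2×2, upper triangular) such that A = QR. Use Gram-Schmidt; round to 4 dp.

Q = [[0.9487, -0.2941], [0.0000, 0.3676], [-0.3162, -0.8823]], R = [[3.1623, -1.2649], [0.0000, 2.7203]]

c_1 = (3, 0, -1); ‖c_1‖ = 3.1623, so e_1 = (0.9487, 0.0000, -0.3162).
e_1·c_2 = 0.9487·(-2) + 0.0000·1 + (-0.3162)·(-2) = -1.2649.
u_2 = c_2 + 1.2649·e_1 = (-0.8000, 1.0000, -2.4000).
‖u_2‖ = 2.7203, so e_2 = (-0.2941, 0.3676, -0.8823).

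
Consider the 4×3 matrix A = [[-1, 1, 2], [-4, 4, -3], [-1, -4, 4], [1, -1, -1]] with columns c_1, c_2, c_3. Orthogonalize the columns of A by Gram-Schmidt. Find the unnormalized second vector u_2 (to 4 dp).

u_2 = (0.2632, 1.0526, -4.7368, -0.2632)

e_1 = c_1/‖c_1‖ = (-1, -4, -1, 1)/4.3589 = (-0.2294, -0.9177, -0.2294, 0.2294).
r_{12} = e_1·c_2 = -3.2118.
u_2 = c_2 + 3.2118·e_1 = (0.2632, 1.0526, -4.7368, -0.2632).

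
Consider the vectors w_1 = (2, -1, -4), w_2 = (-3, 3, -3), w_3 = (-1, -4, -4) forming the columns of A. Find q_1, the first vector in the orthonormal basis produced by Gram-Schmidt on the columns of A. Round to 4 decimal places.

q_1 = (0.4364, -0.2182, -0.8729)

w_1 = (2, -1, -4); ‖w_1‖ = 4.5826, so q_1 = (0.4364, -0.2182, -0.8729).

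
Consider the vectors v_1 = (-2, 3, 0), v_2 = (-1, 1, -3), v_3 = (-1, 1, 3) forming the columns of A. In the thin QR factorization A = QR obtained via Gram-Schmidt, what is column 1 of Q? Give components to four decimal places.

v_1 = (-2, 3, 0); ‖v_1‖ = 3.6056, so q_1 = (-0.5547, 0.8321, 0.0000).

q_1 = (-0.5547, 0.8321, 0.0000)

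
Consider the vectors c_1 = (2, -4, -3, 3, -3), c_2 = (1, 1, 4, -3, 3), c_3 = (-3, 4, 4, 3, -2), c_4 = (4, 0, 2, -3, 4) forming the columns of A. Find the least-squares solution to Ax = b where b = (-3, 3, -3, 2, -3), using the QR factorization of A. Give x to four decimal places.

c_1 = (2, -4, -3, 3, -3); ‖c_1‖ = 6.8557, so q_1 = (0.2917, -0.5835, -0.4376, 0.4376, -0.4376).
q_1·c_2 = 0.2917·1 + (-0.5835)·1 + (-0.4376)·4 + 0.4376·(-3) + (-0.4376)·3 = -4.6677.
u_2 = c_2 + 4.6677·q_1 = (2.3617, -1.7234, 1.9574, -0.9574, 0.9574).
‖u_2‖ = 3.7700, so q_2 = (0.6264, -0.4571, 0.5192, -0.2540, 0.2540).
q_1·c_3 = 0.2917·(-3) + (-0.5835)·4 + (-0.4376)·4 + 0.4376·3 + (-0.4376)·(-2) = -2.7714; q_2·c_3 = 0.6264·(-3) + (-0.4571)·4 + 0.5192·4 + (-0.2540)·3 + 0.2540·(-2) = -2.9009.
u_3 = c_3 + 2.7714·q_1 + 2.9009·q_2 = (-0.3743, 1.0569, 4.2934, 3.4760, -2.4760).
‖u_3‖ = 6.1566, so q_3 = (-0.0608, 0.1717, 0.6974, 0.5646, -0.4022).
q_1·c_4 = 0.2917·4 + (-0.5835)·0 + (-0.4376)·2 + 0.4376·(-3) + (-0.4376)·4 = -2.7714; q_2·c_4 = 0.6264·4 + (-0.4571)·0 + 0.5192·2 + (-0.2540)·(-3) + 0.2540·4 = 5.3220; q_3·c_4 = (-0.0608)·4 + 0.1717·0 + 0.6974·2 + 0.5646·(-3) + (-0.4022)·4 = -2.1509.
u_4 = c_4 + 2.7714·q_1 − 5.3220·q_2 + 2.1509·q_3 = (1.3438, 1.1851, -0.4761, 0.7788, 0.5706).
‖u_4‖ = 2.0902, so q_4 = (0.6429, 0.5670, -0.2278, 0.3726, 0.2730).
Qᵀb = (0.8752, -6.0782, 0.9410, 0.3818).
Back-substitute: x_4 = 0.3818/2.0902 = 0.1826.
x_3 = (0.9410 + 2.1509·0.1826)/6.1566 = 0.2167.
x_2 = (-6.0782 + 2.9009·0.2167 − 5.3220·0.1826)/3.7700 = -1.7034.
x_1 = (0.8752 + 4.6677·(-1.7034) + 2.7714·0.2167 + 2.7714·0.1826)/6.8557 = -0.8707.

x = (-0.8707, -1.7034, 0.2167, 0.1826)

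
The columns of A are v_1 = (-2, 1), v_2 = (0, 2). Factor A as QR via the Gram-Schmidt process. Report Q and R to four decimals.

Q = [[-0.8944, 0.4472], [0.4472, 0.8944]], R = [[2.2361, 0.8944], [0.0000, 1.7889]]

q_1 = v_1/‖v_1‖ = (-2, 1)/2.2361 = (-0.8944, 0.4472).
r_{12} = q_1·v_2 = 0.8944.
u_2 = v_2 − 0.8944·q_1 = (0.8000, 1.6000).
‖u_2‖ = 1.7889, so q_2 = (0.4472, 0.8944).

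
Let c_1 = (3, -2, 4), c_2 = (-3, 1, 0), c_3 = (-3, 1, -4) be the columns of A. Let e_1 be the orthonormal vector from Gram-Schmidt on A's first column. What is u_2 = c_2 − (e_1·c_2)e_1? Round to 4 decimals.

c_1 = (3, -2, 4); ‖c_1‖ = 5.3852, so e_1 = (0.5571, -0.3714, 0.7428).
e_1·c_2 = 0.5571·(-3) + (-0.3714)·1 + 0.7428·0 = -2.0426.
u_2 = c_2 + 2.0426·e_1 = (-1.8621, 0.2414, 1.5172).

u_2 = (-1.8621, 0.2414, 1.5172)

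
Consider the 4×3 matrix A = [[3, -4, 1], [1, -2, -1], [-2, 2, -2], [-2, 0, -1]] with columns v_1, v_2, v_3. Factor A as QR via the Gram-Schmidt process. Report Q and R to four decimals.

Q = [[0.7071, -0.4082, 0.0000], [0.2357, -0.4082, -0.6667], [-0.4714, 0.0000, -0.6667], [-0.4714, -0.8165, 0.3333]], R = [[4.2426, -4.2426, 1.8856], [0.0000, 2.4495, 0.8165], [0.0000, 0.0000, 1.6667]]

v_1 = (3, 1, -2, -2); ‖v_1‖ = 4.2426, so e_1 = (0.7071, 0.2357, -0.4714, -0.4714).
e_1·v_2 = 0.7071·(-4) + 0.2357·(-2) + (-0.4714)·2 + (-0.4714)·0 = -4.2426.
u_2 = v_2 + 4.2426·e_1 = (-1.0000, -1.0000, 0.0000, -2.0000).
‖u_2‖ = 2.4495, so e_2 = (-0.4082, -0.4082, 0.0000, -0.8165).
e_1·v_3 = 0.7071·1 + 0.2357·(-1) + (-0.4714)·(-2) + (-0.4714)·(-1) = 1.8856; e_2·v_3 = (-0.4082)·1 + (-0.4082)·(-1) + (0.0000)·(-2) + (-0.8165)·(-1) = 0.8165.
u_3 = v_3 − 1.8856·e_1 − 0.8165·e_2 = (0.0000, -1.1111, -1.1111, 0.5556).
‖u_3‖ = 1.6667, so e_3 = (0.0000, -0.6667, -0.6667, 0.3333).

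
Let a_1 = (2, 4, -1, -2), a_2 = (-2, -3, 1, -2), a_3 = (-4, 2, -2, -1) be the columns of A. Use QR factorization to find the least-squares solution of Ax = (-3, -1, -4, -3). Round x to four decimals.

x = (0.2497, 0.7088, 0.7434)

a_1 = (2, 4, -1, -2); ‖a_1‖ = 5.0000, so e_1 = (0.4000, 0.8000, -0.2000, -0.4000).
e_1·a_2 = 0.4000·(-2) + 0.8000·(-3) + (-0.2000)·1 + (-0.4000)·(-2) = -2.6000.
u_2 = a_2 + 2.6000·e_1 = (-0.9600, -0.9200, 0.4800, -3.0400).
‖u_2‖ = 3.3526, so e_2 = (-0.2863, -0.2744, 0.1432, -0.9068).
e_1·a_3 = 0.4000·(-4) + 0.8000·2 + (-0.2000)·(-2) + (-0.4000)·(-1) = 0.8000; e_2·a_3 = (-0.2863)·(-4) + (-0.2744)·2 + 0.1432·(-2) + (-0.9068)·(-1) = 1.2170.
u_3 = a_3 − 0.8000·e_1 − 1.2170·e_2 = (-3.9715, 1.6940, -2.0142, 0.4235).
‖u_3‖ = 4.7832, so e_3 = (-0.8303, 0.3541, -0.4211, 0.0885).
Qᵀb = (0.0000, 3.2810, 3.5556).
Back-substitute: x_3 = 3.5556/4.7832 = 0.7434.
x_2 = (3.2810 − 1.2170·0.7434)/3.3526 = 0.7088.
x_1 = (0.0000 + 2.6000·0.7088 − 0.8000·0.7434)/5.0000 = 0.2497.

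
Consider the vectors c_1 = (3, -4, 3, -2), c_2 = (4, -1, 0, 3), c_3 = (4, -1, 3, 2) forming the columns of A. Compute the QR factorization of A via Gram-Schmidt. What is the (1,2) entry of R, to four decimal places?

c_1 = (3, -4, 3, -2); ‖c_1‖ = 6.1644, so e_1 = (0.4867, -0.6489, 0.4867, -0.3244).
r_{12} = e_1·c_2 = 1.6222.

r_{12} = 1.6222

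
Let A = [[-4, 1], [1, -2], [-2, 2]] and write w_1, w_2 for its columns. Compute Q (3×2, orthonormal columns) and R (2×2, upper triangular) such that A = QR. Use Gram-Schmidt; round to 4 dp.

w_1 = (-4, 1, -2); ‖w_1‖ = 4.5826, so e_1 = (-0.8729, 0.2182, -0.4364).
e_1·w_2 = (-0.8729)·1 + 0.2182·(-2) + (-0.4364)·2 = -2.1822.
u_2 = w_2 + 2.1822·e_1 = (-0.9048, -1.5238, 1.0476).
‖u_2‖ = 2.0587, so e_2 = (-0.4395, -0.7402, 0.5089).

Q = [[-0.8729, -0.4395], [0.2182, -0.7402], [-0.4364, 0.5089]], R = [[4.5826, -2.1822], [0.0000, 2.0587]]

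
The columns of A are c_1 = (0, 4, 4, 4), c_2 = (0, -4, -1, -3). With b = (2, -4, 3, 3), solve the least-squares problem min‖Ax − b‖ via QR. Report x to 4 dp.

x = (1.5000, 2.0000)

c_1 = (0, 4, 4, 4); ‖c_1‖ = 6.9282, so e_1 = (0.0000, 0.5774, 0.5774, 0.5774).
e_1·c_2 = 0.0000·0 + 0.5774·(-4) + 0.5774·(-1) + 0.5774·(-3) = -4.6188.
u_2 = c_2 + 4.6188·e_1 = (0.0000, -1.3333, 1.6667, -0.3333).
‖u_2‖ = 2.1602, so e_2 = (0.0000, -0.6172, 0.7715, -0.1543).
Qᵀb = (1.1547, 4.3205).
Back-substitute: x_2 = 4.3205/2.1602 = 2.0000.
x_1 = (1.1547 + 4.6188·2.0000)/6.9282 = 1.5000.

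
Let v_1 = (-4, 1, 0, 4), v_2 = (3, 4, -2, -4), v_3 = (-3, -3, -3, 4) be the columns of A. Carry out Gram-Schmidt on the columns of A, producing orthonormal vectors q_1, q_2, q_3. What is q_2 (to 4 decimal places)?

q_1 = v_1/‖v_1‖ = (-4, 1, 0, 4)/5.7446 = (-0.6963, 0.1741, 0.0000, 0.6963).
r_{12} = q_1·v_2 = -4.1779.
u_2 = v_2 + 4.1779·q_1 = (0.0909, 4.7273, -2.0000, -1.0909).
‖u_2‖ = 5.2484, so q_2 = (0.0173, 0.9007, -0.3811, -0.2079).

q_2 = (0.0173, 0.9007, -0.3811, -0.2079)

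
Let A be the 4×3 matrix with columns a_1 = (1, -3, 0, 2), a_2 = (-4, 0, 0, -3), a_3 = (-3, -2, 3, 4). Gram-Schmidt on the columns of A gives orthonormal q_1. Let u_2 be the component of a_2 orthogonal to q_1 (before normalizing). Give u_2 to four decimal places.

a_1 = (1, -3, 0, 2); ‖a_1‖ = 3.7417, so q_1 = (0.2673, -0.8018, 0.0000, 0.5345).
q_1·a_2 = 0.2673·(-4) + (-0.8018)·0 + 0.0000·0 + 0.5345·(-3) = -2.6726.
u_2 = a_2 + 2.6726·q_1 = (-3.2857, -2.1429, 0.0000, -1.5714).

u_2 = (-3.2857, -2.1429, 0.0000, -1.5714)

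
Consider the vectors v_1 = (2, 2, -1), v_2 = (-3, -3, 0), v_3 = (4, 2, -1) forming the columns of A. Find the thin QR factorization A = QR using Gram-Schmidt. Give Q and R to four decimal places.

v_1 = (2, 2, -1); ‖v_1‖ = 3.0000, so e_1 = (0.6667, 0.6667, -0.3333).
e_1·v_2 = 0.6667·(-3) + 0.6667·(-3) + (-0.3333)·0 = -4.0000.
u_2 = v_2 + 4.0000·e_1 = (-0.3333, -0.3333, -1.3333).
‖u_2‖ = 1.4142, so e_2 = (-0.2357, -0.2357, -0.9428).
e_1·v_3 = 0.6667·4 + 0.6667·2 + (-0.3333)·(-1) = 4.3333; e_2·v_3 = (-0.2357)·4 + (-0.2357)·2 + (-0.9428)·(-1) = -0.4714.
u_3 = v_3 − 4.3333·e_1 + 0.4714·e_2 = (1.0000, -1.0000, 0.0000).
‖u_3‖ = 1.4142, so e_3 = (0.7071, -0.7071, 0.0000).

Q = [[0.6667, -0.2357, 0.7071], [0.6667, -0.2357, -0.7071], [-0.3333, -0.9428, 0.0000]], R = [[3.0000, -4.0000, 4.3333], [0.0000, 1.4142, -0.4714], [0.0000, 0.0000, 1.4142]]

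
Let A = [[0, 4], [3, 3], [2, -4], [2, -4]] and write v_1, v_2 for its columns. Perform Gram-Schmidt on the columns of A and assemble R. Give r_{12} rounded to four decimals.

v_1 = (0, 3, 2, 2); ‖v_1‖ = 4.1231, so e_1 = (0.0000, 0.7276, 0.4851, 0.4851).
r_{12} = e_1·v_2 = -1.6977.

r_{12} = -1.6977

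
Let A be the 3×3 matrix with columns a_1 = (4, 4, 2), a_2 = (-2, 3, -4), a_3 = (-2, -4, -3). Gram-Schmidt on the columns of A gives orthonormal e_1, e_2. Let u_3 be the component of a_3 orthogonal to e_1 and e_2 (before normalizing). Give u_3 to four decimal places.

e_1 = a_1/‖a_1‖ = (4, 4, 2)/6.0000 = (0.6667, 0.6667, 0.3333).
r_{12} = e_1·a_2 = -0.6667.
u_2 = a_2 + 0.6667·e_1 = (-1.5556, 3.4444, -3.7778).
‖u_2‖ = 5.3437, so e_2 = (-0.2911, 0.6446, -0.7070).
r_{13} = e_1·a_3 = -5.0000; r_{23} = e_2·a_3 = 0.1248.
u_3 = a_3 + 5.0000·e_1 − 0.1248·e_2 = (1.3696, -0.7471, -1.2451).

u_3 = (1.3696, -0.7471, -1.2451)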